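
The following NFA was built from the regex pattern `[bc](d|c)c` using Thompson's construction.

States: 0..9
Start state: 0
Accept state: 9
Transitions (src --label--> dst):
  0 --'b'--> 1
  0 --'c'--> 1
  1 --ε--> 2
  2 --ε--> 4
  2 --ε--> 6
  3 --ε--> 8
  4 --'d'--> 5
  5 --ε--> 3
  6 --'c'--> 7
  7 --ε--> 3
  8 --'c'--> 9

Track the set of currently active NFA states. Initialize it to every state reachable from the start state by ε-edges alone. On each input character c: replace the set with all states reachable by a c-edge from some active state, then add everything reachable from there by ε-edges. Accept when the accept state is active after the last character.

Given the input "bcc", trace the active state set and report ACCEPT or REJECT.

Answer: ACCEPT

Steps:
start: ε-closure({0}) = {0}
'b' @ 1: {1,2,4,6}
'c' @ 2: {3,7,8}
'c' @ 3: {9}  [accepting]
end set {9} — state 9 in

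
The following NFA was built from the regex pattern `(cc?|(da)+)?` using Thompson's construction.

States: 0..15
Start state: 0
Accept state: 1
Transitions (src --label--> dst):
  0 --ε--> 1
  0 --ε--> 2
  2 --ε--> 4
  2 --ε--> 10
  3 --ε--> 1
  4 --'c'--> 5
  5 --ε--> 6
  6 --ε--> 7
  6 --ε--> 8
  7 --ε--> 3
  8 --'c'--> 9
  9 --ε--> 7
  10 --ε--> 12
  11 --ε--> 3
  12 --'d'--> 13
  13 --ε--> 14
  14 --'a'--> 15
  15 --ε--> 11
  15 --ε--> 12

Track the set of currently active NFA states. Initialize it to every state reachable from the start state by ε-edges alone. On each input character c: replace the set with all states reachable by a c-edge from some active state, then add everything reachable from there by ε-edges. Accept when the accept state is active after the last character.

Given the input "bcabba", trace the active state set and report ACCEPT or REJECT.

Answer: REJECT

Trace:
S₀ = ε-closure({0}) = {0,1,2,4,10,12}
'b' @ 1: {}  — no active states
rest 'cabba' ignored (set empty)
after full input: {}  (accept=1 not in)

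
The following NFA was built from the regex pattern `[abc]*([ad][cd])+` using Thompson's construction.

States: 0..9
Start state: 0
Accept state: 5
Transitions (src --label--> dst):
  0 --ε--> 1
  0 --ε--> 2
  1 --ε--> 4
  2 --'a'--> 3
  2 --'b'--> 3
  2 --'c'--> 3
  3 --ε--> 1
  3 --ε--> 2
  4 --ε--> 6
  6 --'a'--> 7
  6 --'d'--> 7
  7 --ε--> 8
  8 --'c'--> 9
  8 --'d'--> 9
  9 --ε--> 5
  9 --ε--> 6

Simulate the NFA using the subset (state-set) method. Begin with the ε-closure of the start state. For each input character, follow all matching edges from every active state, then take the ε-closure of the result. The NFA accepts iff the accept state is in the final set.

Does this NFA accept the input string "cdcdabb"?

Answer: REJECT

Steps:
initial (ε-close {0}): {0,1,2,4,6}
'c' @ 1: {1,2,3,4,6}
'd' @ 2: {7,8}
'c' @ 3: {5,6,9}  ✓accept
'd' @ 4: {7,8}
'a' @ 5: {}  — no active states
rest 'bb' ignored (set empty)
end set {} — state 5 not in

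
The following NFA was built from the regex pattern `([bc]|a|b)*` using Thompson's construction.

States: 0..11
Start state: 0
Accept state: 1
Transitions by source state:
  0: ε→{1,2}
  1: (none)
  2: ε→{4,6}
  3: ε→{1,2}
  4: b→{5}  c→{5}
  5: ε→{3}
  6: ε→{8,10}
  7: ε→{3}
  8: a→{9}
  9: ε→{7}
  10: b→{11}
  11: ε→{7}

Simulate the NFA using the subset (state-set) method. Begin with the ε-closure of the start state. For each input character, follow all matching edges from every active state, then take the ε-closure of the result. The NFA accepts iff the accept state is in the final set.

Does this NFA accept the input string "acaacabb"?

Answer: ACCEPT

Trace:
S₀ = ε-closure({0}) = {0,1,2,4,6,8,10}
'a' @ 1: {1,2,3,4,6,7,8,9,10}  (accept∈set)
'c' @ 2: {1,2,3,4,5,6,8,10}  (accept∈set)
'a' @ 3: {1,2,3,4,6,7,8,9,10}  (accept∈set)
'a' @ 4: {1,2,3,4,6,7,8,9,10}  (accept∈set)
'c' @ 5: {1,2,3,4,5,6,8,10}  (accept∈set)
'a' @ 6: {1,2,3,4,6,7,8,9,10}  (accept∈set)
'b' @ 7: {1,2,3,4,5,6,7,8,10,11}  (accept∈set)
'b' @ 8: {1,2,3,4,5,6,7,8,10,11}  (accept∈set)
end set {1,2,3,4,5,6,7,8,10,11} — state 1 in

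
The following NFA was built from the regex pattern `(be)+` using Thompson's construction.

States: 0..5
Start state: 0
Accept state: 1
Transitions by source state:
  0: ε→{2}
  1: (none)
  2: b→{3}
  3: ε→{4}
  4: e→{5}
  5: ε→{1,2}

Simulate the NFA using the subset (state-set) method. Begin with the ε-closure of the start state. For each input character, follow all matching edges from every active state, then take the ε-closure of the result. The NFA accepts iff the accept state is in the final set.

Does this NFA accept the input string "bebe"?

Answer: ACCEPT

Steps:
initial (ε-close {0}): {0,2}
'b' @ 1: {3,4}
'e' @ 2: {1,2,5}  ✓accept
'b' @ 3: {3,4}
'e' @ 4: {1,2,5}  ✓accept
after full input: {1,2,5}  (accept=1 in)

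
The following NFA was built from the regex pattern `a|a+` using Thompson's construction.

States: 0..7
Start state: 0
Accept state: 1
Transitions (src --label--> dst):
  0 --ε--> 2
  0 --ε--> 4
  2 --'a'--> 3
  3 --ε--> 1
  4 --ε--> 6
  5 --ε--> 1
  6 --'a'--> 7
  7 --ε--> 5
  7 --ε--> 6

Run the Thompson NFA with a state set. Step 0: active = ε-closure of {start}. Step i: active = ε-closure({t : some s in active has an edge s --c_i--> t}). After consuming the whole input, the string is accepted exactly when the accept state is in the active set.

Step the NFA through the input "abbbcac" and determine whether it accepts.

Answer: REJECT

Trace:
start: ε-closure({0}) = {0,2,4,6}
'a' @ 1: {1,3,5,6,7}  ✓accept
'b' @ 2: {}  — state set empty
rest 'bbcac' ignored (set empty)
after full input: {}  (accept=1 not in)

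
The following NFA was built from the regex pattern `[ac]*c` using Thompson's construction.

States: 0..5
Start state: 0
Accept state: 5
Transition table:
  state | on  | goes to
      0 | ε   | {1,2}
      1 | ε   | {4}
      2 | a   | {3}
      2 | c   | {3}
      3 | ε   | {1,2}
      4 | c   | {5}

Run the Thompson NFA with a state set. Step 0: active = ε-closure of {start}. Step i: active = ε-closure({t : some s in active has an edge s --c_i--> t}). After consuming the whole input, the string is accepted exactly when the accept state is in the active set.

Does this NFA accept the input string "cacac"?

Answer: ACCEPT

Steps:
S₀ = ε-closure({0}) = {0,1,2,4}
'c' @ 1: {1,2,3,4,5}  (accept∈set)
'a' @ 2: {1,2,3,4}
'c' @ 3: {1,2,3,4,5}  (accept∈set)
'a' @ 4: {1,2,3,4}
'c' @ 5: {1,2,3,4,5}  (accept∈set)
after full input: {1,2,3,4,5}  (accept=5 in)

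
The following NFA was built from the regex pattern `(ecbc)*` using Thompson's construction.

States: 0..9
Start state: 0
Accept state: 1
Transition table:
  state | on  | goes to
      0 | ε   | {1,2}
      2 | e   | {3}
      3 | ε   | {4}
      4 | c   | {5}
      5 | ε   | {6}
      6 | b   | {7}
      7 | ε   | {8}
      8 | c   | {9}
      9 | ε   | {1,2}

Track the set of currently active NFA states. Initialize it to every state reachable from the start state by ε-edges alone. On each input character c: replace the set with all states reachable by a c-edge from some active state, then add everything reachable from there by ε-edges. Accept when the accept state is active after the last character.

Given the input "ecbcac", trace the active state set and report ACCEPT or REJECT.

initial (ε-close {0}): {0,1,2}
'e' @ 1: {3,4}
'c' @ 2: {5,6}
'b' @ 3: {7,8}
'c' @ 4: {1,2,9}  [accepting]
'a' @ 5: {}  — dead — no transitions
rest 'c' ignored (set empty)
end set {} — state 1 not in

Answer: REJECT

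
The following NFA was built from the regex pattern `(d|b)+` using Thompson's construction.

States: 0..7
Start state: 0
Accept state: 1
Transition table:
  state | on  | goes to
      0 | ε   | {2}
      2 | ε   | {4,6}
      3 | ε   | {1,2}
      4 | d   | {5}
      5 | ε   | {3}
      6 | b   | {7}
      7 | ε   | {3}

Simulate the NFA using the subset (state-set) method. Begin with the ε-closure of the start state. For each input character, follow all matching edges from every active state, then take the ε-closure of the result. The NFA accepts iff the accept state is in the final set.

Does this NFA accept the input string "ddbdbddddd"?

S₀ = ε-closure({0}) = {0,2,4,6}
'd' @ 1: {1,2,3,4,5,6}  [accepting]
'd' @ 2: {1,2,3,4,5,6}  [accepting]
'b' @ 3: {1,2,3,4,6,7}  [accepting]
'd' @ 4: {1,2,3,4,5,6}  [accepting]
'b' @ 5: {1,2,3,4,6,7}  [accepting]
'd' @ 6: {1,2,3,4,5,6}  [accepting]
'd' @ 7: {1,2,3,4,5,6}  [accepting]
'd' @ 8: {1,2,3,4,5,6}  [accepting]
'd' @ 9: {1,2,3,4,5,6}  [accepting]
'd' @ 10: {1,2,3,4,5,6}  [accepting]
final: {1,2,3,4,5,6}; accept 1 in set

Answer: ACCEPT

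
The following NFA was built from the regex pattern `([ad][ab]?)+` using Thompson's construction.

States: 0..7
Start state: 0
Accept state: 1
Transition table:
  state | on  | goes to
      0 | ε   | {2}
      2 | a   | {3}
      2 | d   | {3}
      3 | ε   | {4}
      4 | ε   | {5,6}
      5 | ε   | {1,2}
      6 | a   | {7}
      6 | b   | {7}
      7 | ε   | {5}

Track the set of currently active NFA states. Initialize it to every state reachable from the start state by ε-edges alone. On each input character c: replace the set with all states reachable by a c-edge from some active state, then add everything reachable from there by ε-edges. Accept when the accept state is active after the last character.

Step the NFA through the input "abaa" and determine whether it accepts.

initial (ε-close {0}): {0,2}
'a' @ 1: {1,2,3,4,5,6}  [accepting]
'b' @ 2: {1,2,5,7}  [accepting]
'a' @ 3: {1,2,3,4,5,6}  [accepting]
'a' @ 4: {1,2,3,4,5,6,7}  [accepting]
final: {1,2,3,4,5,6,7}; accept 1 in set

Answer: ACCEPT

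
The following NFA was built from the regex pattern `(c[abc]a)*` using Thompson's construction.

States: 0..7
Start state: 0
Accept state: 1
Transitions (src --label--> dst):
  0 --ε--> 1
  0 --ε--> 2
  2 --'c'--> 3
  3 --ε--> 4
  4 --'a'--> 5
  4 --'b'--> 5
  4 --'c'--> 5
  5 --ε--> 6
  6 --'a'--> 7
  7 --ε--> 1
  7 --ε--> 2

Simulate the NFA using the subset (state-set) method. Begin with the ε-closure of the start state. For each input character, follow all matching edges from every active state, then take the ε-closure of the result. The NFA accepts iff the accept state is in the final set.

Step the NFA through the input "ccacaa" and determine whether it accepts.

Answer: ACCEPT

Derivation:
start: ε-closure({0}) = {0,1,2}
'c' @ 1: {3,4}
'c' @ 2: {5,6}
'a' @ 3: {1,2,7}  ✓accept
'c' @ 4: {3,4}
'a' @ 5: {5,6}
'a' @ 6: {1,2,7}  ✓accept
end set {1,2,7} — state 1 in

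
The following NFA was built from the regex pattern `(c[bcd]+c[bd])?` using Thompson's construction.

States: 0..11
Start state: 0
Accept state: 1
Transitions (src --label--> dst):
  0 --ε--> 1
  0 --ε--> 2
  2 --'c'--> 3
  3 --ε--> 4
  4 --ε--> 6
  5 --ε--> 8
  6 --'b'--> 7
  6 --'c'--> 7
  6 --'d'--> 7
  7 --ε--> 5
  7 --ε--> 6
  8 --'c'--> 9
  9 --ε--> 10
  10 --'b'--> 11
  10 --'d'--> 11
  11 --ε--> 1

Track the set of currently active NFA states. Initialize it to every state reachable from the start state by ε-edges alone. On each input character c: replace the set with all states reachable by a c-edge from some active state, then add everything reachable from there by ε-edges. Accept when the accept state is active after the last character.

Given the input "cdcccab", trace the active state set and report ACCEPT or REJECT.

S₀ = ε-closure({0}) = {0,1,2}
'c' @ 1: {3,4,6}
'd' @ 2: {5,6,7,8}
'c' @ 3: {5,6,7,8,9,10}
'c' @ 4: {5,6,7,8,9,10}
'c' @ 5: {5,6,7,8,9,10}
'a' @ 6: {}  — state set empty
rest 'b' ignored (set empty)
end set {} — state 1 not in

Answer: REJECT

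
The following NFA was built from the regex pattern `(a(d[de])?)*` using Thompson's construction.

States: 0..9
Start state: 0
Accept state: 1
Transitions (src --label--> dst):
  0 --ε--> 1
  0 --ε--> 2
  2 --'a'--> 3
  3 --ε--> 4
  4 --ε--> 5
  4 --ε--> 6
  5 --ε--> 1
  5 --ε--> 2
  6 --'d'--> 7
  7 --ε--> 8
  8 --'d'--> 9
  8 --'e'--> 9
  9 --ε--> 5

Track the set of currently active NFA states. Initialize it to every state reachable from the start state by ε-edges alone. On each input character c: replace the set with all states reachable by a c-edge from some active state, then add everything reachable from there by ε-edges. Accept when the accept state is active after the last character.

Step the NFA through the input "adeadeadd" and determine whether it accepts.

start: ε-closure({0}) = {0,1,2}
'a' @ 1: {1,2,3,4,5,6}  ✓accept
'd' @ 2: {7,8}
'e' @ 3: {1,2,5,9}  ✓accept
'a' @ 4: {1,2,3,4,5,6}  ✓accept
'd' @ 5: {7,8}
'e' @ 6: {1,2,5,9}  ✓accept
'a' @ 7: {1,2,3,4,5,6}  ✓accept
'd' @ 8: {7,8}
'd' @ 9: {1,2,5,9}  ✓accept
final: {1,2,5,9}; accept 1 in set

Answer: ACCEPT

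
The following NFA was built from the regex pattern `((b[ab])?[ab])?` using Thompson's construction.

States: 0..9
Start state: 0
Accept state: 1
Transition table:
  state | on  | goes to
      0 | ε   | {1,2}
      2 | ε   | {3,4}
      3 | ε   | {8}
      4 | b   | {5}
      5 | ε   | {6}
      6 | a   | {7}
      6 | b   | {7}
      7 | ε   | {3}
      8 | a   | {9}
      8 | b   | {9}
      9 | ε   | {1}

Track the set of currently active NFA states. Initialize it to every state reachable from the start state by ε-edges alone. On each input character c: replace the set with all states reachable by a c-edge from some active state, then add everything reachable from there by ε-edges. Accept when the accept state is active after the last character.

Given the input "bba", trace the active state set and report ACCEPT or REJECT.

start: ε-closure({0}) = {0,1,2,3,4,8}
'b' @ 1: {1,5,6,9}  [accepting]
'b' @ 2: {3,7,8}
'a' @ 3: {1,9}  [accepting]
final: {1,9}; accept 1 in set

Answer: ACCEPT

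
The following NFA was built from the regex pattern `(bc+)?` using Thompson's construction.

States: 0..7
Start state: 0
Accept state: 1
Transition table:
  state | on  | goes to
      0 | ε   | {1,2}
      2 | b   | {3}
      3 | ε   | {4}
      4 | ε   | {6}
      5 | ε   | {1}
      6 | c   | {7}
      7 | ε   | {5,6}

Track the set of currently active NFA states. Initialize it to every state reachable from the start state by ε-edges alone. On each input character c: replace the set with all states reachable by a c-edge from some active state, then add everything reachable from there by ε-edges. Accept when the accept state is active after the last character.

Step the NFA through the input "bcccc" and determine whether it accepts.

Answer: ACCEPT

Steps:
start: ε-closure({0}) = {0,1,2}
'b' @ 1: {3,4,6}
'c' @ 2: {1,5,6,7}  (accept∈set)
'c' @ 3: {1,5,6,7}  (accept∈set)
'c' @ 4: {1,5,6,7}  (accept∈set)
'c' @ 5: {1,5,6,7}  (accept∈set)
final: {1,5,6,7}; accept 1 in set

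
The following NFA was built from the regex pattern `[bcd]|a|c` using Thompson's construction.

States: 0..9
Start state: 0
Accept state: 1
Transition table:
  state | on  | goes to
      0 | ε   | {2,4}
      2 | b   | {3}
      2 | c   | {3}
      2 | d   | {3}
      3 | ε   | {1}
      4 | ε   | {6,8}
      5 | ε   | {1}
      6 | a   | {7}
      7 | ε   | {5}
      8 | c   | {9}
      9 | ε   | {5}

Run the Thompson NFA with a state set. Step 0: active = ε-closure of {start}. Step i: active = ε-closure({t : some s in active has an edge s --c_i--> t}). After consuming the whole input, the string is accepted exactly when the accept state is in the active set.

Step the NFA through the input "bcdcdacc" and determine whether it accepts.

Answer: REJECT

Derivation:
start: ε-closure({0}) = {0,2,4,6,8}
'b' @ 1: {1,3}  (accept∈set)
'c' @ 2: {}  — dead — no transitions
rest 'dcdacc' ignored (set empty)
final: {}; accept 1 not in set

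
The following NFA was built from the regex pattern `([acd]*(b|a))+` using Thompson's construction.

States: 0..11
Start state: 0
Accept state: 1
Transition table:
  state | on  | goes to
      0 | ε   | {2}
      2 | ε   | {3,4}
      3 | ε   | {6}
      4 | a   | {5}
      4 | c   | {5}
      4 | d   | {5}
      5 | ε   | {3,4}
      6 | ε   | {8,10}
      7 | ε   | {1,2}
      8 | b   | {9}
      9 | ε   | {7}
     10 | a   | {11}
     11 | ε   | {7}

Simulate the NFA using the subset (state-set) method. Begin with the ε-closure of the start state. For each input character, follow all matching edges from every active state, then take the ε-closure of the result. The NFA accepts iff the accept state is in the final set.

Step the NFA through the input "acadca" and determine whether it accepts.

Answer: ACCEPT

Steps:
initial (ε-close {0}): {0,2,3,4,6,8,10}
'a' @ 1: {1,2,3,4,5,6,7,8,10,11}  ✓accept
'c' @ 2: {3,4,5,6,8,10}
'a' @ 3: {1,2,3,4,5,6,7,8,10,11}  ✓accept
'd' @ 4: {3,4,5,6,8,10}
'c' @ 5: {3,4,5,6,8,10}
'a' @ 6: {1,2,3,4,5,6,7,8,10,11}  ✓accept
end set {1,2,3,4,5,6,7,8,10,11} — state 1 in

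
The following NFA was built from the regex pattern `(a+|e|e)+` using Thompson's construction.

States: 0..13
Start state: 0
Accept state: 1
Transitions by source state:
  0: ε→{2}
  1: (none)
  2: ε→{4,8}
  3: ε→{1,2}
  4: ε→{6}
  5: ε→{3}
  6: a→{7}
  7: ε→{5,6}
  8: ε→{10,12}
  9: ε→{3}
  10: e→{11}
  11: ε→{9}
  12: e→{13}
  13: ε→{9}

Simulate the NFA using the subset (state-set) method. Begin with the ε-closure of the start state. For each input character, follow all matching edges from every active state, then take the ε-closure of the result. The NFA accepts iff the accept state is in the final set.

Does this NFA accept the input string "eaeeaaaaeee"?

initial (ε-close {0}): {0,2,4,6,8,10,12}
'e' @ 1: {1,2,3,4,6,8,9,10,11,12,13}  (accept∈set)
'a' @ 2: {1,2,3,4,5,6,7,8,10,12}  (accept∈set)
'e' @ 3: {1,2,3,4,6,8,9,10,11,12,13}  (accept∈set)
'e' @ 4: {1,2,3,4,6,8,9,10,11,12,13}  (accept∈set)
'a' @ 5: {1,2,3,4,5,6,7,8,10,12}  (accept∈set)
'a' @ 6: {1,2,3,4,5,6,7,8,10,12}  (accept∈set)
'a' @ 7: {1,2,3,4,5,6,7,8,10,12}  (accept∈set)
'a' @ 8: {1,2,3,4,5,6,7,8,10,12}  (accept∈set)
'e' @ 9: {1,2,3,4,6,8,9,10,11,12,13}  (accept∈set)
'e' @ 10: {1,2,3,4,6,8,9,10,11,12,13}  (accept∈set)
'e' @ 11: {1,2,3,4,6,8,9,10,11,12,13}  (accept∈set)
final: {1,2,3,4,6,8,9,10,11,12,13}; accept 1 in set

Answer: ACCEPT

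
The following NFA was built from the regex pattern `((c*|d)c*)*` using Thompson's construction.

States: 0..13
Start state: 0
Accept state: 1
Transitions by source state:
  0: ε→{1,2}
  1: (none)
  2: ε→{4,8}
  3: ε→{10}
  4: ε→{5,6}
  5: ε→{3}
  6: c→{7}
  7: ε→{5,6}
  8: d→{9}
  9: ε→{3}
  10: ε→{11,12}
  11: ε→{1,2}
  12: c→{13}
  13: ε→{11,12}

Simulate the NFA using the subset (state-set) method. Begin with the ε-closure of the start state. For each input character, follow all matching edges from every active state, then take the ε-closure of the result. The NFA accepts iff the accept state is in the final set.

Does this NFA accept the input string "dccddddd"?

start: ε-closure({0}) = {0,1,2,3,4,5,6,8,10,11,12}
'd' @ 1: {1,2,3,4,5,6,8,9,10,11,12}  (accept∈set)
'c' @ 2: {1,2,3,4,5,6,7,8,10,11,12,13}  (accept∈set)
'c' @ 3: {1,2,3,4,5,6,7,8,10,11,12,13}  (accept∈set)
'd' @ 4: {1,2,3,4,5,6,8,9,10,11,12}  (accept∈set)
'd' @ 5: {1,2,3,4,5,6,8,9,10,11,12}  (accept∈set)
'd' @ 6: {1,2,3,4,5,6,8,9,10,11,12}  (accept∈set)
'd' @ 7: {1,2,3,4,5,6,8,9,10,11,12}  (accept∈set)
'd' @ 8: {1,2,3,4,5,6,8,9,10,11,12}  (accept∈set)
after full input: {1,2,3,4,5,6,8,9,10,11,12}  (accept=1 in)

Answer: ACCEPT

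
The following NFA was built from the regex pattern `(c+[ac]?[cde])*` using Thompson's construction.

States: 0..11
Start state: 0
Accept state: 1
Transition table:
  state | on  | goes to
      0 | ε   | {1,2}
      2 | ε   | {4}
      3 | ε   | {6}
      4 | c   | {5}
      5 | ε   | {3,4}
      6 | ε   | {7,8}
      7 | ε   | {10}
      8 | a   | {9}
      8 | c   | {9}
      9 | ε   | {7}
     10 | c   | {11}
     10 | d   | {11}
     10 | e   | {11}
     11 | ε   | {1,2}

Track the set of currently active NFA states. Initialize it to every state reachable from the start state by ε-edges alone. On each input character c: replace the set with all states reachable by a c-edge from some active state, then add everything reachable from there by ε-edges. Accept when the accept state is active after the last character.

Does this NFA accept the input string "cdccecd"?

start: ε-closure({0}) = {0,1,2,4}
'c' @ 1: {3,4,5,6,7,8,10}
'd' @ 2: {1,2,4,11}  (accept∈set)
'c' @ 3: {3,4,5,6,7,8,10}
'c' @ 4: {1,2,3,4,5,6,7,8,9,10,11}  (accept∈set)
'e' @ 5: {1,2,4,11}  (accept∈set)
'c' @ 6: {3,4,5,6,7,8,10}
'd' @ 7: {1,2,4,11}  (accept∈set)
end set {1,2,4,11} — state 1 in

Answer: ACCEPT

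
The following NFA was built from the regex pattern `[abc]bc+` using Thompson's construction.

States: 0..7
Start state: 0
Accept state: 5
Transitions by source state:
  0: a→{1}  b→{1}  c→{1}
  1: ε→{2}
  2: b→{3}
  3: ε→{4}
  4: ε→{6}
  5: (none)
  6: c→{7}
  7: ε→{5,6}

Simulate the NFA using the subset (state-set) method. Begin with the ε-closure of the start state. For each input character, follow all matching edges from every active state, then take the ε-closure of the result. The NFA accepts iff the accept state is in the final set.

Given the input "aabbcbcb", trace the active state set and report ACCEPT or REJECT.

S₀ = ε-closure({0}) = {0}
'a' @ 1: {1,2}
'a' @ 2: {}  — state set empty
rest 'bbcbcb' ignored (set empty)
end set {} — state 5 not in

Answer: REJECT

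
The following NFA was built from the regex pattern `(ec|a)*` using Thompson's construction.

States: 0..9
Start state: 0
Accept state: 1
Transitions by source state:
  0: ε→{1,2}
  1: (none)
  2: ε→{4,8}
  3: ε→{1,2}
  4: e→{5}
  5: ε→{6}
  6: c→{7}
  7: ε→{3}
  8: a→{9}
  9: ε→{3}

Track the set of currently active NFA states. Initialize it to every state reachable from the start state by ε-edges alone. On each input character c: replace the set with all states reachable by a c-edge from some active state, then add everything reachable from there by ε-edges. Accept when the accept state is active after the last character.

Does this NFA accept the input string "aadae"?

initial (ε-close {0}): {0,1,2,4,8}
'a' @ 1: {1,2,3,4,8,9}  (accept∈set)
'a' @ 2: {1,2,3,4,8,9}  (accept∈set)
'd' @ 3: {}  — dead — no transitions
rest 'ae' ignored (set empty)
after full input: {}  (accept=1 not in)

Answer: REJECT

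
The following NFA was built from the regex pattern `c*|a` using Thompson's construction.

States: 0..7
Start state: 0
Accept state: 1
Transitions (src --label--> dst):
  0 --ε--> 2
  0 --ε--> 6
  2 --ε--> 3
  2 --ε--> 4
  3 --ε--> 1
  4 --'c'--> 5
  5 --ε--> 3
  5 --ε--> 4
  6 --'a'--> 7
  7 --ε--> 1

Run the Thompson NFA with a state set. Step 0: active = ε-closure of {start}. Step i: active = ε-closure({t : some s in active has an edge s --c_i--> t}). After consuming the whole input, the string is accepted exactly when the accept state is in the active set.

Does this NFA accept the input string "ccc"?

Answer: ACCEPT

Steps:
start: ε-closure({0}) = {0,1,2,3,4,6}
'c' @ 1: {1,3,4,5}  (accept∈set)
'c' @ 2: {1,3,4,5}  (accept∈set)
'c' @ 3: {1,3,4,5}  (accept∈set)
end set {1,3,4,5} — state 1 in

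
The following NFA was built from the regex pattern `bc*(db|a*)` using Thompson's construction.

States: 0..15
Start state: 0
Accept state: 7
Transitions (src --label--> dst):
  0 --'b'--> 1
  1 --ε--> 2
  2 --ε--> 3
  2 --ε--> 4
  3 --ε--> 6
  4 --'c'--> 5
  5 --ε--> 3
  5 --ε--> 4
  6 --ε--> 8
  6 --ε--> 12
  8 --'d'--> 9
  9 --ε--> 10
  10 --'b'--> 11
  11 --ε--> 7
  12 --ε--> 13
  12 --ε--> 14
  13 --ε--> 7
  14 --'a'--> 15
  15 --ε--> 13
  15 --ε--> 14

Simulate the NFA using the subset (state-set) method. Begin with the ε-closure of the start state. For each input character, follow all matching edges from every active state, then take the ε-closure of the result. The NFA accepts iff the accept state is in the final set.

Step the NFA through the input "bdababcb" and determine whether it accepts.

Answer: REJECT

Steps:
start: ε-closure({0}) = {0}
'b' @ 1: {1,2,3,4,6,7,8,12,13,14}  ✓accept
'd' @ 2: {9,10}
'a' @ 3: {}  — dead — no transitions
rest 'babcb' ignored (set empty)
after full input: {}  (accept=7 not in)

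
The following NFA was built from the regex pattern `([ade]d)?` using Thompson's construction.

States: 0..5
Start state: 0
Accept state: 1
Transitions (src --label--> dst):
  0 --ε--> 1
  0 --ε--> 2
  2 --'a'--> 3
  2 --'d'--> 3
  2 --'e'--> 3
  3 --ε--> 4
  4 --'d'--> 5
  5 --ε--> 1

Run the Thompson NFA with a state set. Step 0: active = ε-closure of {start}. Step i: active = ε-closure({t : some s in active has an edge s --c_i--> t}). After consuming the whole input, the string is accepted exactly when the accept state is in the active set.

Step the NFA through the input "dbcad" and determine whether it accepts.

Answer: REJECT

Derivation:
start: ε-closure({0}) = {0,1,2}
'd' @ 1: {3,4}
'b' @ 2: {}  — state set empty
rest 'cad' ignored (set empty)
after full input: {}  (accept=1 not in)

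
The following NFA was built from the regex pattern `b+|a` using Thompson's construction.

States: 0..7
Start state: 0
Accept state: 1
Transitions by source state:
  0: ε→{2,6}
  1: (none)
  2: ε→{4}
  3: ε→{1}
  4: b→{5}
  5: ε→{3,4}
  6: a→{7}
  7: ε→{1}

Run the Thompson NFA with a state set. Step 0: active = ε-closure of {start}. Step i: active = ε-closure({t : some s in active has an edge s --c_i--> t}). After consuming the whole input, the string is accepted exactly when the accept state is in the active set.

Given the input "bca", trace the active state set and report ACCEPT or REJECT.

S₀ = ε-closure({0}) = {0,2,4,6}
'b' @ 1: {1,3,4,5}  ✓accept
'c' @ 2: {}  — state set empty
rest 'a' ignored (set empty)
end set {} — state 1 not in

Answer: REJECT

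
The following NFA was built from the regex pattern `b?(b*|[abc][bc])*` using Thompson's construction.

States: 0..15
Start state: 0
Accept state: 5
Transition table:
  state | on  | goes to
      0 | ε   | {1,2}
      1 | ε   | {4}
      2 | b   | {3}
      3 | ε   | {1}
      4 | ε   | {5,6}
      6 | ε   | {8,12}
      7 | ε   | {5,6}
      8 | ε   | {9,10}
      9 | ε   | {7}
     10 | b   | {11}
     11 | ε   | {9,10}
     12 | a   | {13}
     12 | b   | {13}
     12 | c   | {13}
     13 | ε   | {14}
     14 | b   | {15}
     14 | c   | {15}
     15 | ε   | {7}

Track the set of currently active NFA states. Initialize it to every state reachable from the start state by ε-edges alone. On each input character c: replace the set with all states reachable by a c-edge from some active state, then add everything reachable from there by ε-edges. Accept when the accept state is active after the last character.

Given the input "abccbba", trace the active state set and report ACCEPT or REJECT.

Answer: REJECT

Trace:
start: ε-closure({0}) = {0,1,2,4,5,6,7,8,9,10,12}
'a' @ 1: {13,14}
'b' @ 2: {5,6,7,8,9,10,12,15}  (accept∈set)
'c' @ 3: {13,14}
'c' @ 4: {5,6,7,8,9,10,12,15}  (accept∈set)
'b' @ 5: {5,6,7,8,9,10,11,12,13,14}  (accept∈set)
'b' @ 6: {5,6,7,8,9,10,11,12,13,14,15}  (accept∈set)
'a' @ 7: {13,14}
after full input: {13,14}  (accept=5 not in)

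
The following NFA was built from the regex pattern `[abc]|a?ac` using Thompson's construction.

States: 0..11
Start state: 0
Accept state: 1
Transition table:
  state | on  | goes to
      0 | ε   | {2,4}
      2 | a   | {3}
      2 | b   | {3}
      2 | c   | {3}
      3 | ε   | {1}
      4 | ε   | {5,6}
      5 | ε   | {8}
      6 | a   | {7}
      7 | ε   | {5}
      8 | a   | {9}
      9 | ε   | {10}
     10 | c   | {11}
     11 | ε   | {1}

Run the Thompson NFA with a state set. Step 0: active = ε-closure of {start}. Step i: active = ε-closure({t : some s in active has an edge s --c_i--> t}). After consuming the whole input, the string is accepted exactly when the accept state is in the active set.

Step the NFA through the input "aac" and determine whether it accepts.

Answer: ACCEPT

Derivation:
start: ε-closure({0}) = {0,2,4,5,6,8}
'a' @ 1: {1,3,5,7,8,9,10}  (accept∈set)
'a' @ 2: {9,10}
'c' @ 3: {1,11}  (accept∈set)
final: {1,11}; accept 1 in set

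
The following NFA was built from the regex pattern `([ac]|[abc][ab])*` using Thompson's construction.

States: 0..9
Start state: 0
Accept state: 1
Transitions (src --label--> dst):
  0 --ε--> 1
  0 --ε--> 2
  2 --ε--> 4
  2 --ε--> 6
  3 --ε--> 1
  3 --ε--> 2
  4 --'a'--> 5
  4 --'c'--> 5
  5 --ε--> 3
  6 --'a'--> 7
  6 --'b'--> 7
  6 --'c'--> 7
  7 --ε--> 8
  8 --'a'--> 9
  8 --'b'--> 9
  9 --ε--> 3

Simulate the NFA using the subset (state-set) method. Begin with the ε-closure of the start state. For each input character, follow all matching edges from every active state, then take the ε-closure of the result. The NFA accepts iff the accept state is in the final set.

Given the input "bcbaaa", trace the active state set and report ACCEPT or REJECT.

Answer: REJECT

Trace:
initial (ε-close {0}): {0,1,2,4,6}
'b' @ 1: {7,8}
'c' @ 2: {}  — state set empty
rest 'baaa' ignored (set empty)
final: {}; accept 1 not in set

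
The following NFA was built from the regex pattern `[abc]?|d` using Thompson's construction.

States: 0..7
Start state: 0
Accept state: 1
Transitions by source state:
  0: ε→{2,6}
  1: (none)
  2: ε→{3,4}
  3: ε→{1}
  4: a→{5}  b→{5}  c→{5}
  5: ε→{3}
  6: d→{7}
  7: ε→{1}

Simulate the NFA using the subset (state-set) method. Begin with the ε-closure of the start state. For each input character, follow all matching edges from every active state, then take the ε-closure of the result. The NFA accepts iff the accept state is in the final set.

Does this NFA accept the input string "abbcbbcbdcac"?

initial (ε-close {0}): {0,1,2,3,4,6}
'a' @ 1: {1,3,5}  ✓accept
'b' @ 2: {}  — dead — no transitions
rest 'bcbbcbdcac' ignored (set empty)
end set {} — state 1 not in

Answer: REJECT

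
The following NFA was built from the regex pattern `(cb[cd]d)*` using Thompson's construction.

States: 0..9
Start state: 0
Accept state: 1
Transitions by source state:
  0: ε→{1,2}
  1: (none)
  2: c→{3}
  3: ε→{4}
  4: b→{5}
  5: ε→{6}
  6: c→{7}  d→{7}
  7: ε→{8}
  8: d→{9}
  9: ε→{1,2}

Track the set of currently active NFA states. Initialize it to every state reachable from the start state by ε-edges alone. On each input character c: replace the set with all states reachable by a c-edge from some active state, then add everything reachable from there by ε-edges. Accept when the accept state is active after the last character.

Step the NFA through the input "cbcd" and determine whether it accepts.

Answer: ACCEPT

Trace:
initial (ε-close {0}): {0,1,2}
'c' @ 1: {3,4}
'b' @ 2: {5,6}
'c' @ 3: {7,8}
'd' @ 4: {1,2,9}  (accept∈set)
end set {1,2,9} — state 1 in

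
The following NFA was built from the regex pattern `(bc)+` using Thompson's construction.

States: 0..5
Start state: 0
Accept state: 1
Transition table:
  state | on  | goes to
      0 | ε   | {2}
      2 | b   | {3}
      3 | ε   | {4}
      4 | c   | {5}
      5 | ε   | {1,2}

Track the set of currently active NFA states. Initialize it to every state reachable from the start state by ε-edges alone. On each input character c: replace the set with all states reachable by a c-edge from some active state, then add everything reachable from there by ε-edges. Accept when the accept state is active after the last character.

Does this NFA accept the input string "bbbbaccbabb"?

initial (ε-close {0}): {0,2}
'b' @ 1: {3,4}
'b' @ 2: {}  — state set empty
rest 'bbaccbabb' ignored (set empty)
final: {}; accept 1 not in set

Answer: REJECT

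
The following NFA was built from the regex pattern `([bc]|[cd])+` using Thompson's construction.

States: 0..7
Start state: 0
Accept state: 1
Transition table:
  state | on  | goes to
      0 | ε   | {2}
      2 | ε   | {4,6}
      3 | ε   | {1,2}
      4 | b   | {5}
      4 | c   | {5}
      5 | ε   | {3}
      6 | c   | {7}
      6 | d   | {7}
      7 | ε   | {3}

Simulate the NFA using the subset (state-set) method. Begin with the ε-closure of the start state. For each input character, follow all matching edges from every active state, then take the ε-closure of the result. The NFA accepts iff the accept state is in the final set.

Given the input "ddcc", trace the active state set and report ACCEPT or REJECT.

start: ε-closure({0}) = {0,2,4,6}
'd' @ 1: {1,2,3,4,6,7}  (accept∈set)
'd' @ 2: {1,2,3,4,6,7}  (accept∈set)
'c' @ 3: {1,2,3,4,5,6,7}  (accept∈set)
'c' @ 4: {1,2,3,4,5,6,7}  (accept∈set)
end set {1,2,3,4,5,6,7} — state 1 in

Answer: ACCEPT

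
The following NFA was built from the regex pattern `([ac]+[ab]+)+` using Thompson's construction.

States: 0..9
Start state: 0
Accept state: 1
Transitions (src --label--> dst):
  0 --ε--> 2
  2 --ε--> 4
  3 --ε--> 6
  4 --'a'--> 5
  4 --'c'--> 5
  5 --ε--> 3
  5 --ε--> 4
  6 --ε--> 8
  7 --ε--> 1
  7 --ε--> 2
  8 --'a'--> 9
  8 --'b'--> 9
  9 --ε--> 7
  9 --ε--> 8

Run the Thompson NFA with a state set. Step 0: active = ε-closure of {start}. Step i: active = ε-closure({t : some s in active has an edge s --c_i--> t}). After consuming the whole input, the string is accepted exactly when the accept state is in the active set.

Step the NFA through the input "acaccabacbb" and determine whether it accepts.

initial (ε-close {0}): {0,2,4}
'a' @ 1: {3,4,5,6,8}
'c' @ 2: {3,4,5,6,8}
'a' @ 3: {1,2,3,4,5,6,7,8,9}  [accepting]
'c' @ 4: {3,4,5,6,8}
'c' @ 5: {3,4,5,6,8}
'a' @ 6: {1,2,3,4,5,6,7,8,9}  [accepting]
'b' @ 7: {1,2,4,7,8,9}  [accepting]
'a' @ 8: {1,2,3,4,5,6,7,8,9}  [accepting]
'c' @ 9: {3,4,5,6,8}
'b' @ 10: {1,2,4,7,8,9}  [accepting]
'b' @ 11: {1,2,4,7,8,9}  [accepting]
end set {1,2,4,7,8,9} — state 1 in

Answer: ACCEPT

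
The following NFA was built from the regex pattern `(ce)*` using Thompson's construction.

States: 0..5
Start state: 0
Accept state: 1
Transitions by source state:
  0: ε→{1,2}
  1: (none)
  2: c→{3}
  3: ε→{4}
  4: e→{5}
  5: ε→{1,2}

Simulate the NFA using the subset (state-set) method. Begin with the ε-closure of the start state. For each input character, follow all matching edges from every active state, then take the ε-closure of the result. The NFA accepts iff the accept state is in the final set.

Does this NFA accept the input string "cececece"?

Answer: ACCEPT

Trace:
S₀ = ε-closure({0}) = {0,1,2}
'c' @ 1: {3,4}
'e' @ 2: {1,2,5}  [accepting]
'c' @ 3: {3,4}
'e' @ 4: {1,2,5}  [accepting]
'c' @ 5: {3,4}
'e' @ 6: {1,2,5}  [accepting]
'c' @ 7: {3,4}
'e' @ 8: {1,2,5}  [accepting]
final: {1,2,5}; accept 1 in set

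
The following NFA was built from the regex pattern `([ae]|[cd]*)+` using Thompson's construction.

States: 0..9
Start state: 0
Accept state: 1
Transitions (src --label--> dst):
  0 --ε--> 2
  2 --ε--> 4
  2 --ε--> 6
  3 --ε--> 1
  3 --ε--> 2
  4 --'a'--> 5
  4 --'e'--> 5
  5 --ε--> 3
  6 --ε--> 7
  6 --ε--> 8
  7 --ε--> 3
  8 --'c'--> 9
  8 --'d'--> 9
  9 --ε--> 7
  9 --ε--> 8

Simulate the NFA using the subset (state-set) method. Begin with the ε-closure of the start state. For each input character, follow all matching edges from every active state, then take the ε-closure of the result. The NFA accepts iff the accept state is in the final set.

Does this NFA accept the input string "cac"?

Answer: ACCEPT

Derivation:
S₀ = ε-closure({0}) = {0,1,2,3,4,6,7,8}
'c' @ 1: {1,2,3,4,6,7,8,9}  (accept∈set)
'a' @ 2: {1,2,3,4,5,6,7,8}  (accept∈set)
'c' @ 3: {1,2,3,4,6,7,8,9}  (accept∈set)
final: {1,2,3,4,6,7,8,9}; accept 1 in set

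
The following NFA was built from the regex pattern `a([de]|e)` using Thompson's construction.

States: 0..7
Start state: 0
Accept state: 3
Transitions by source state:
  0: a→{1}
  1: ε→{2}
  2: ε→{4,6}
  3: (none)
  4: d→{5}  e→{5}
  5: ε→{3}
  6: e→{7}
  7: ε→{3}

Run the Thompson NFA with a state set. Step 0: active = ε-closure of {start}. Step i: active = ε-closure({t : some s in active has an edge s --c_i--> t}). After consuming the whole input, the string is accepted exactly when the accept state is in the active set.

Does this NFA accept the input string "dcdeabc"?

Answer: REJECT

Trace:
S₀ = ε-closure({0}) = {0}
'd' @ 1: {}  — state set empty
rest 'cdeabc' ignored (set empty)
final: {}; accept 3 not in set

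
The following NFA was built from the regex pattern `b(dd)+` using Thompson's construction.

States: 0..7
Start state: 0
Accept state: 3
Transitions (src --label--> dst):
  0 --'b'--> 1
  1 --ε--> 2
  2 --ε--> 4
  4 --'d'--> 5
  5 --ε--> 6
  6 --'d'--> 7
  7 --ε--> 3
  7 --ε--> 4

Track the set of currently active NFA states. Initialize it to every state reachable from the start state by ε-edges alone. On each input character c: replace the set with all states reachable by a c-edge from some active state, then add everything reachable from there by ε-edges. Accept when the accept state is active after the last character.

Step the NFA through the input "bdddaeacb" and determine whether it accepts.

Answer: REJECT

Steps:
start: ε-closure({0}) = {0}
'b' @ 1: {1,2,4}
'd' @ 2: {5,6}
'd' @ 3: {3,4,7}  (accept∈set)
'd' @ 4: {5,6}
'a' @ 5: {}  — state set empty
rest 'eacb' ignored (set empty)
after full input: {}  (accept=3 not in)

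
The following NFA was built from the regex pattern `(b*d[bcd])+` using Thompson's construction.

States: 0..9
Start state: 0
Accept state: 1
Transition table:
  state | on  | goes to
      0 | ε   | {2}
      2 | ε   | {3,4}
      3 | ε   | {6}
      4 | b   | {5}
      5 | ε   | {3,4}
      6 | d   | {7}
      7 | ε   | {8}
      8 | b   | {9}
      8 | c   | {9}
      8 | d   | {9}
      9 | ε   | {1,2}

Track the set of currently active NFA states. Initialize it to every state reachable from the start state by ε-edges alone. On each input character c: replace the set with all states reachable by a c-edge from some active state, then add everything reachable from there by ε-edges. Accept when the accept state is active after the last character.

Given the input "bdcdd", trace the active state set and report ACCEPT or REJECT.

start: ε-closure({0}) = {0,2,3,4,6}
'b' @ 1: {3,4,5,6}
'd' @ 2: {7,8}
'c' @ 3: {1,2,3,4,6,9}  [accepting]
'd' @ 4: {7,8}
'd' @ 5: {1,2,3,4,6,9}  [accepting]
end set {1,2,3,4,6,9} — state 1 in

Answer: ACCEPT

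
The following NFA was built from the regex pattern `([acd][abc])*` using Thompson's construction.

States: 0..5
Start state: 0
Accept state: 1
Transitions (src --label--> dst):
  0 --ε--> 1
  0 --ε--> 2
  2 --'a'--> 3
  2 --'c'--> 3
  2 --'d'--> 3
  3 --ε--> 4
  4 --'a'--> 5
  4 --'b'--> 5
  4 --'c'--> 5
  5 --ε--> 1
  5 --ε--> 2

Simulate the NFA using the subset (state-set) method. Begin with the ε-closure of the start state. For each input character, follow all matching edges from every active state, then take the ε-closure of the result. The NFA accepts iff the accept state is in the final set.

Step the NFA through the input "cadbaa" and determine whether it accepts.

initial (ε-close {0}): {0,1,2}
'c' @ 1: {3,4}
'a' @ 2: {1,2,5}  [accepting]
'd' @ 3: {3,4}
'b' @ 4: {1,2,5}  [accepting]
'a' @ 5: {3,4}
'a' @ 6: {1,2,5}  [accepting]
end set {1,2,5} — state 1 in

Answer: ACCEPT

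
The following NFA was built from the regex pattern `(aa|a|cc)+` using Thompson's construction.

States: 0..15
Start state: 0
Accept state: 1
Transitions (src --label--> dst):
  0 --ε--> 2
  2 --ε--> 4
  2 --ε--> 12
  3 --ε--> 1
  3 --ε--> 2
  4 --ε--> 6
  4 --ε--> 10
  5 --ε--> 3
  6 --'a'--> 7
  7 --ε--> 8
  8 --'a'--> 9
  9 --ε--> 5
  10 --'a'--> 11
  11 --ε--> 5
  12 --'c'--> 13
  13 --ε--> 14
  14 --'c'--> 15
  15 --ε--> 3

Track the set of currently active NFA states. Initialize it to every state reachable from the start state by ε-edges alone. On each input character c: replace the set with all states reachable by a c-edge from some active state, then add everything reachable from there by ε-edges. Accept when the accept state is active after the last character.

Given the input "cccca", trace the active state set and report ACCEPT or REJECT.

initial (ε-close {0}): {0,2,4,6,10,12}
'c' @ 1: {13,14}
'c' @ 2: {1,2,3,4,6,10,12,15}  (accept∈set)
'c' @ 3: {13,14}
'c' @ 4: {1,2,3,4,6,10,12,15}  (accept∈set)
'a' @ 5: {1,2,3,4,5,6,7,8,10,11,12}  (accept∈set)
final: {1,2,3,4,5,6,7,8,10,11,12}; accept 1 in set

Answer: ACCEPT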